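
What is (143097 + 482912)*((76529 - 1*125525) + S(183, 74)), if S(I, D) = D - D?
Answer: -30671936964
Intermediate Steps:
S(I, D) = 0
(143097 + 482912)*((76529 - 1*125525) + S(183, 74)) = (143097 + 482912)*((76529 - 1*125525) + 0) = 626009*((76529 - 125525) + 0) = 626009*(-48996 + 0) = 626009*(-48996) = -30671936964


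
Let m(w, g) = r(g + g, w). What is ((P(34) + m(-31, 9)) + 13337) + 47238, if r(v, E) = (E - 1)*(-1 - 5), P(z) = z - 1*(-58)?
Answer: 60859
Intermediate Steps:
P(z) = 58 + z (P(z) = z + 58 = 58 + z)
r(v, E) = 6 - 6*E (r(v, E) = (-1 + E)*(-6) = 6 - 6*E)
m(w, g) = 6 - 6*w
((P(34) + m(-31, 9)) + 13337) + 47238 = (((58 + 34) + (6 - 6*(-31))) + 13337) + 47238 = ((92 + (6 + 186)) + 13337) + 47238 = ((92 + 192) + 13337) + 47238 = (284 + 13337) + 47238 = 13621 + 47238 = 60859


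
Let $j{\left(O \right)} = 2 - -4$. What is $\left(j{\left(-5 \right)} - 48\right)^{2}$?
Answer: $1764$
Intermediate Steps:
$j{\left(O \right)} = 6$ ($j{\left(O \right)} = 2 + 4 = 6$)
$\left(j{\left(-5 \right)} - 48\right)^{2} = \left(6 - 48\right)^{2} = \left(-42\right)^{2} = 1764$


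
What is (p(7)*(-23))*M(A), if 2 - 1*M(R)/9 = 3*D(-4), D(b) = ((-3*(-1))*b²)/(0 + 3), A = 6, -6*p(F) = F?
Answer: -11109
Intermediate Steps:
p(F) = -F/6
D(b) = b² (D(b) = (3*b²)/3 = (3*b²)*(⅓) = b²)
M(R) = -414 (M(R) = 18 - 27*(-4)² = 18 - 27*16 = 18 - 9*48 = 18 - 432 = -414)
(p(7)*(-23))*M(A) = (-⅙*7*(-23))*(-414) = -7/6*(-23)*(-414) = (161/6)*(-414) = -11109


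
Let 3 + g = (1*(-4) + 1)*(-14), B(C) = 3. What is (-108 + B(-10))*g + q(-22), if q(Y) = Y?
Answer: -4117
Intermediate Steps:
g = 39 (g = -3 + (1*(-4) + 1)*(-14) = -3 + (-4 + 1)*(-14) = -3 - 3*(-14) = -3 + 42 = 39)
(-108 + B(-10))*g + q(-22) = (-108 + 3)*39 - 22 = -105*39 - 22 = -4095 - 22 = -4117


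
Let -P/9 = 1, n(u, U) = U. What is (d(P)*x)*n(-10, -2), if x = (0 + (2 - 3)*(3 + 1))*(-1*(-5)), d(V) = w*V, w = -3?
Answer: 1080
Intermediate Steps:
P = -9 (P = -9*1 = -9)
d(V) = -3*V
x = -20 (x = (0 - 1*4)*5 = (0 - 4)*5 = -4*5 = -20)
(d(P)*x)*n(-10, -2) = (-3*(-9)*(-20))*(-2) = (27*(-20))*(-2) = -540*(-2) = 1080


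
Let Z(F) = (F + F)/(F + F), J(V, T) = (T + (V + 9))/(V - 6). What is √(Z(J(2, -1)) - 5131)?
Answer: 3*I*√570 ≈ 71.624*I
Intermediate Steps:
J(V, T) = (9 + T + V)/(-6 + V) (J(V, T) = (T + (9 + V))/(-6 + V) = (9 + T + V)/(-6 + V))
Z(F) = 1 (Z(F) = (2*F)/((2*F)) = (2*F)*(1/(2*F)) = 1)
√(Z(J(2, -1)) - 5131) = √(1 - 5131) = √(-5130) = 3*I*√570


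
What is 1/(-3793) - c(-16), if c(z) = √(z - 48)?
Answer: -1/3793 - 8*I ≈ -0.00026364 - 8.0*I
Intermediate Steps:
c(z) = √(-48 + z)
1/(-3793) - c(-16) = 1/(-3793) - √(-48 - 16) = -1/3793 - √(-64) = -1/3793 - 8*I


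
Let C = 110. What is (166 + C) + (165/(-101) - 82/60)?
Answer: 827189/3030 ≈ 273.00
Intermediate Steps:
(166 + C) + (165/(-101) - 82/60) = (166 + 110) + (165/(-101) - 82/60) = 276 + (165*(-1/101) - 82*1/60) = 276 + (-165/101 - 41/30) = 276 - 9091/3030 = 827189/3030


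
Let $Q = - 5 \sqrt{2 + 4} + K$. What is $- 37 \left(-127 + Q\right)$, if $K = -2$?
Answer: $4773 + 185 \sqrt{6} \approx 5226.2$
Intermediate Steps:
$Q = -2 - 5 \sqrt{6}$ ($Q = - 5 \sqrt{2 + 4} - 2 = - 5 \sqrt{6} - 2 = -2 - 5 \sqrt{6} \approx -14.247$)
$- 37 \left(-127 + Q\right) = - 37 \left(-127 - \left(2 + 5 \sqrt{6}\right)\right) = - 37 \left(-129 - 5 \sqrt{6}\right) = 4773 + 185 \sqrt{6}$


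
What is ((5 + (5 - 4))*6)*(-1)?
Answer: -36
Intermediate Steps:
((5 + (5 - 4))*6)*(-1) = ((5 + 1)*6)*(-1) = (6*6)*(-1) = 36*(-1) = -36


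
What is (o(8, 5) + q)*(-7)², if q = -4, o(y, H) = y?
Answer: 196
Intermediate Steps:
(o(8, 5) + q)*(-7)² = (8 - 4)*(-7)² = 4*49 = 196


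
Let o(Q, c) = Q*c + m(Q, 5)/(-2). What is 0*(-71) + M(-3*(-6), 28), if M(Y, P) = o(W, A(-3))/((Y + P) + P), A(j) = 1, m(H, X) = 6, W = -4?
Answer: -7/74 ≈ -0.094595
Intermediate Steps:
o(Q, c) = -3 + Q*c (o(Q, c) = Q*c + 6/(-2) = Q*c + 6*(-½) = Q*c - 3 = -3 + Q*c)
M(Y, P) = -7/(Y + 2*P) (M(Y, P) = (-3 - 4*1)/((Y + P) + P) = (-3 - 4)/((P + Y) + P) = -7/(Y + 2*P))
0*(-71) + M(-3*(-6), 28) = 0*(-71) - 7/(-3*(-6) + 2*28) = 0 - 7/(18 + 56) = 0 - 7/74 = -7/74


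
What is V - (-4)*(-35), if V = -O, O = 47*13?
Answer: -751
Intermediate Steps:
O = 611
V = -611 (V = -1*611 = -611)
V - (-4)*(-35) = -611 - (-4)*(-35) = -611 - 1*140 = -611 - 140 = -751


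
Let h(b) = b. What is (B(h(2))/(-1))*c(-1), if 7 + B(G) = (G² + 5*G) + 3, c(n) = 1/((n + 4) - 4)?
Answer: 10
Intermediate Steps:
c(n) = 1/n (c(n) = 1/((4 + n) - 4) = 1/n)
B(G) = -4 + G² + 5*G (B(G) = -7 + ((G² + 5*G) + 3) = -7 + (3 + G² + 5*G) = -4 + G² + 5*G)
(B(h(2))/(-1))*c(-1) = ((-4 + 2² + 5*2)/(-1))/(-1) = ((-4 + 4 + 10)*(-1))*(-1) = (10*(-1))*(-1) = -10*(-1) = 10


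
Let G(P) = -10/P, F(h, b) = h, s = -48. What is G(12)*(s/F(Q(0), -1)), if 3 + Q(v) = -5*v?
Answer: -40/3 ≈ -13.333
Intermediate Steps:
Q(v) = -3 - 5*v
G(12)*(s/F(Q(0), -1)) = (-10/12)*(-48/(-3 - 5*0)) = (-10*1/12)*(-48/(-3 + 0)) = -(-40)/(-3) = -(-40)*(-1)/3 = -⅚*16 = -40/3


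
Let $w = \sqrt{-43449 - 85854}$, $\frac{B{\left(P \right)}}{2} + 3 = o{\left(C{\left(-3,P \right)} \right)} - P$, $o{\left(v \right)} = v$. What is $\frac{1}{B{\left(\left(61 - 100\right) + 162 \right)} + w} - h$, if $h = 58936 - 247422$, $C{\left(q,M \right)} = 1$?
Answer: $\frac{36152180008}{191803} - \frac{3 i \sqrt{14367}}{191803} \approx 1.8849 \cdot 10^{5} - 0.0018748 i$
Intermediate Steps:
$B{\left(P \right)} = -4 - 2 P$ ($B{\left(P \right)} = -6 + 2 \left(1 - P\right) = -6 - \left(-2 + 2 P\right) = -4 - 2 P$)
$w = 3 i \sqrt{14367}$ ($w = \sqrt{-129303} = 3 i \sqrt{14367} \approx 359.59 i$)
$h = -188486$
$\frac{1}{B{\left(\left(61 - 100\right) + 162 \right)} + w} - h = \frac{1}{\left(-4 - 2 \left(\left(61 - 100\right) + 162\right)\right) + 3 i \sqrt{14367}} - -188486 = \frac{1}{\left(-4 - 2 \left(-39 + 162\right)\right) + 3 i \sqrt{14367}} + 188486 = \frac{1}{\left(-4 - 246\right) + 3 i \sqrt{14367}} + 188486 = \frac{1}{-250 + 3 i \sqrt{14367}} + 188486 = 188486 + \frac{1}{-250 + 3 i \sqrt{14367}}$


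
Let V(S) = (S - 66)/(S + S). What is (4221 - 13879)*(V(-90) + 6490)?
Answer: -940331854/15 ≈ -6.2689e+7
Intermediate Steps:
V(S) = (-66 + S)/(2*S) (V(S) = (-66 + S)/((2*S)) = (-66 + S)*(1/(2*S)) = (-66 + S)/(2*S))
(4221 - 13879)*(V(-90) + 6490) = (4221 - 13879)*((1/2)*(-66 - 90)/(-90) + 6490) = -9658*((1/2)*(-1/90)*(-156) + 6490) = -9658*(13/15 + 6490) = -9658*97363/15 = -940331854/15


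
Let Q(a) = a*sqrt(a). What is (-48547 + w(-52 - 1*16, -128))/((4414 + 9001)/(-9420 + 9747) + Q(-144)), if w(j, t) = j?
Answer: -213259663575/319468245361 - 8982754562880*I/319468245361 ≈ -0.66755 - 28.118*I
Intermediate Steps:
Q(a) = a**(3/2)
(-48547 + w(-52 - 1*16, -128))/((4414 + 9001)/(-9420 + 9747) + Q(-144)) = (-48547 + (-52 - 1*16))/((4414 + 9001)/(-9420 + 9747) + (-144)**(3/2)) = (-48547 + (-52 - 16))/(13415/327 - 1728*I) = (-48547 - 68)/(13415*(1/327) - 1728*I) = -48615*106929*(13415/327 + 1728*I)/319468245361 = -5198353335*(13415/327 + 1728*I)/319468245361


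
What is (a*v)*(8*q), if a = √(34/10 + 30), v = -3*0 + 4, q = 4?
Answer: 128*√835/5 ≈ 739.75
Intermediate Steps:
v = 4 (v = 0 + 4 = 4)
a = √835/5 (a = √(34*(⅒) + 30) = √(17/5 + 30) = √(167/5) = √835/5 ≈ 5.7793)
(a*v)*(8*q) = ((√835/5)*4)*(8*4) = (4*√835/5)*32 = 128*√835/5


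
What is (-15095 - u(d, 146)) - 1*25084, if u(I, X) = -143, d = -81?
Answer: -40036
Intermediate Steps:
(-15095 - u(d, 146)) - 1*25084 = (-15095 - 1*(-143)) - 1*25084 = (-15095 + 143) - 25084 = -14952 - 25084 = -40036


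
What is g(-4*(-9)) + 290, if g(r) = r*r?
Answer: 1586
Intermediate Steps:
g(r) = r**2
g(-4*(-9)) + 290 = (-4*(-9))**2 + 290 = 36**2 + 290 = 1296 + 290 = 1586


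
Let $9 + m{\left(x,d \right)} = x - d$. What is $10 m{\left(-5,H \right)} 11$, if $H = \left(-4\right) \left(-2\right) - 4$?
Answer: $-1980$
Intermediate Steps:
$H = 4$ ($H = 8 - 4 = 4$)
$m{\left(x,d \right)} = -9 + x - d$ ($m{\left(x,d \right)} = -9 - \left(d - x\right) = -9 + x - d$)
$10 m{\left(-5,H \right)} 11 = 10 \left(-9 - 5 - 4\right) 11 = 10 \left(-18\right) 11 = \left(-180\right) 11 = -1980$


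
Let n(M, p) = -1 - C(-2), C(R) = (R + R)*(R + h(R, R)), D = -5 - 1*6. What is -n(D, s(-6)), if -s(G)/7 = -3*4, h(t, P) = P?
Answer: 17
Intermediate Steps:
s(G) = 84 (s(G) = -(-21)*4 = -7*(-12) = 84)
D = -11 (D = -5 - 6 = -11)
C(R) = 4*R² (C(R) = (R + R)*(R + R) = (2*R)*(2*R) = 4*R²)
n(M, p) = -17 (n(M, p) = -1 - 4*(-2)² = -1 - 4*4 = -1 - 1*16 = -1 - 16 = -17)
-n(D, s(-6)) = -1*(-17) = 17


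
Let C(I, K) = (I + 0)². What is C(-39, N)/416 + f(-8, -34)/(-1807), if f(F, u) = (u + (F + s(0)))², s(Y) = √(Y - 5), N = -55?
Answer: 155131/57824 + 84*I*√5/1807 ≈ 2.6828 + 0.10395*I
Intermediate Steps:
s(Y) = √(-5 + Y)
C(I, K) = I²
f(F, u) = (F + u + I*√5)² (f(F, u) = (u + (F + √(-5 + 0)))² = (u + (F + √(-5)))² = (u + (F + I*√5))² = (F + u + I*√5)²)
C(-39, N)/416 + f(-8, -34)/(-1807) = (-39)²/416 + (-8 - 34 + I*√5)²/(-1807) = 1521*(1/416) + (-42 + I*√5)²*(-1/1807) = 117/32 - (-42 + I*√5)²/1807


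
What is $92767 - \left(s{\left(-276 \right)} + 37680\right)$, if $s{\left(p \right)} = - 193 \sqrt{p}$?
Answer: $55087 + 386 i \sqrt{69} \approx 55087.0 + 3206.4 i$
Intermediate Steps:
$92767 - \left(s{\left(-276 \right)} + 37680\right) = 92767 - \left(- 193 \sqrt{-276} + 37680\right) = 92767 - \left(- 193 \cdot 2 i \sqrt{69} + 37680\right) = 92767 - \left(- 386 i \sqrt{69} + 37680\right) = 92767 - \left(37680 - 386 i \sqrt{69}\right) = 55087 + 386 i \sqrt{69}$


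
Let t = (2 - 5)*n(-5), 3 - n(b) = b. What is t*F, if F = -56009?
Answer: 1344216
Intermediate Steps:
n(b) = 3 - b
t = -24 (t = (2 - 5)*(3 - 1*(-5)) = -3*(3 + 5) = -3*8 = -24)
t*F = -24*(-56009) = 1344216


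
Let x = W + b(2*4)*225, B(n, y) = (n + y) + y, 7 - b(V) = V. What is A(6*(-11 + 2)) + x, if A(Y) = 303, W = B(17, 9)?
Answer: 113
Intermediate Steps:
b(V) = 7 - V
B(n, y) = n + 2*y
W = 35 (W = 17 + 2*9 = 17 + 18 = 35)
x = -190 (x = 35 + (7 - 2*4)*225 = 35 + (7 - 1*8)*225 = 35 + (7 - 8)*225 = 35 - 1*225 = 35 - 225 = -190)
A(6*(-11 + 2)) + x = 303 - 190 = 113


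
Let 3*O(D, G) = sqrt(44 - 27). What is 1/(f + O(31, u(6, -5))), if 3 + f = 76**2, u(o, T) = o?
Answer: 51957/299947744 - 3*sqrt(17)/299947744 ≈ 0.00017318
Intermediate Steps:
O(D, G) = sqrt(17)/3 (O(D, G) = sqrt(44 - 27)/3 = sqrt(17)/3)
f = 5773 (f = -3 + 76**2 = -3 + 5776 = 5773)
1/(f + O(31, u(6, -5))) = 1/(5773 + sqrt(17)/3)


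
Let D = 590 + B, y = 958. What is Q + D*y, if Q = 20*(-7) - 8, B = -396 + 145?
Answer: 324614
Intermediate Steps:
B = -251
D = 339 (D = 590 - 251 = 339)
Q = -148 (Q = -140 - 8 = -148)
Q + D*y = -148 + 339*958 = -148 + 324762 = 324614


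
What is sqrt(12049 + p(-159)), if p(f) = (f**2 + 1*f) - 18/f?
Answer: sqrt(104413657)/53 ≈ 192.80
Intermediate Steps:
p(f) = f + f**2 - 18/f (p(f) = (f**2 + f) - 18/f = (f + f**2) - 18/f = f + f**2 - 18/f)
sqrt(12049 + p(-159)) = sqrt(12049 + (-159 + (-159)**2 - 18/(-159))) = sqrt(12049 + (-159 + 25281 - 18*(-1/159))) = sqrt(12049 + (-159 + 25281 + 6/53)) = sqrt(12049 + 1331472/53) = sqrt(1970069/53) = sqrt(104413657)/53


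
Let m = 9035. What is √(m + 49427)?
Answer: √58462 ≈ 241.79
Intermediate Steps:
√(m + 49427) = √(9035 + 49427) = √58462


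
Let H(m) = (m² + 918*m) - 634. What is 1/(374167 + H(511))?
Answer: 1/1103752 ≈ 9.0600e-7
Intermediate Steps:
H(m) = -634 + m² + 918*m
1/(374167 + H(511)) = 1/(374167 + (-634 + 511² + 918*511)) = 1/(374167 + (-634 + 261121 + 469098)) = 1/(374167 + 729585) = 1/1103752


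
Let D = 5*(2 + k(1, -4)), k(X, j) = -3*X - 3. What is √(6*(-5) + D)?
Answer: 5*I*√2 ≈ 7.0711*I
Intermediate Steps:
k(X, j) = -3 - 3*X
D = -20 (D = 5*(2 + (-3 - 3*1)) = 5*(2 + (-3 - 3)) = 5*(2 - 6) = 5*(-4) = -20)
√(6*(-5) + D) = √(6*(-5) - 20) = √(-30 - 20) = √(-50) = 5*I*√2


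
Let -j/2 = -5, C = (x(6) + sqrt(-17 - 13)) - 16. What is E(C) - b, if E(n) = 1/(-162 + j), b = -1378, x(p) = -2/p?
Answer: 209455/152 ≈ 1378.0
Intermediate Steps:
C = -49/3 + I*sqrt(30) (C = (-2/6 + sqrt(-17 - 13)) - 16 = (-2*1/6 + sqrt(-30)) - 16 = (-1/3 + I*sqrt(30)) - 16 = -49/3 + I*sqrt(30) ≈ -16.333 + 5.4772*I)
j = 10 (j = -2*(-5) = 10)
E(n) = -1/152 (E(n) = 1/(-162 + 10) = 1/(-152) = -1/152)
E(C) - b = -1/152 - 1*(-1378) = -1/152 + 1378 = 209455/152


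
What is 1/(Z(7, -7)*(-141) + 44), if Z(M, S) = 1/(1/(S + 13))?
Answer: -1/802 ≈ -0.0012469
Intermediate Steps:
Z(M, S) = 13 + S (Z(M, S) = 1/(1/(13 + S)) = 13 + S)
1/(Z(7, -7)*(-141) + 44) = 1/((13 - 7)*(-141) + 44) = 1/(6*(-141) + 44) = 1/(-846 + 44) = 1/(-802) = -1/802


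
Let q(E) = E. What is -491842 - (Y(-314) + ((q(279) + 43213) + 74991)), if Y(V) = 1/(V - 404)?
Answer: -438213349/718 ≈ -6.1033e+5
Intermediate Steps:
Y(V) = 1/(-404 + V)
-491842 - (Y(-314) + ((q(279) + 43213) + 74991)) = -491842 - (1/(-404 - 314) + ((279 + 43213) + 74991)) = -491842 - (1/(-718) + (43492 + 74991)) = -491842 - (-1/718 + 118483) = -491842 - 1*85070793/718 = -491842 - 85070793/718 = -438213349/718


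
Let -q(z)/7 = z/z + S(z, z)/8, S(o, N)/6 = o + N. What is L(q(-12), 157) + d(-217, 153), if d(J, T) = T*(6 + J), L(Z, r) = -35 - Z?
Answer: -32437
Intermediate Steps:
S(o, N) = 6*N + 6*o (S(o, N) = 6*(o + N) = 6*(N + o) = 6*N + 6*o)
q(z) = -7 - 21*z/2 (q(z) = -7*(z/z + (6*z + 6*z)/8) = -7*(1 + (12*z)*(⅛)) = -7*(1 + 3*z/2) = -7 - 21*z/2)
L(q(-12), 157) + d(-217, 153) = (-35 - (-7 - 21/2*(-12))) + 153*(6 - 217) = (-35 - (-7 + 126)) + 153*(-211) = (-35 - 1*119) - 32283 = (-35 - 119) - 32283 = -154 - 32283 = -32437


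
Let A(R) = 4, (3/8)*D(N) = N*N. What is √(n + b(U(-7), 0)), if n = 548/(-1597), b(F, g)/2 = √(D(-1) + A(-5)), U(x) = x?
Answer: 2*√(-1969101 + 7651227*√15)/4791 ≈ 2.1956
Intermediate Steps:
D(N) = 8*N²/3 (D(N) = 8*(N*N)/3 = 8*N²/3)
b(F, g) = 4*√15/3 (b(F, g) = 2*√((8/3)*(-1)² + 4) = 2*√((8/3)*1 + 4) = 2*√(8/3 + 4) = 2*√(20/3) = 2*(2*√15/3) = 4*√15/3)
n = -548/1597 (n = 548*(-1/1597) = -548/1597 ≈ -0.34314)
√(n + b(U(-7), 0)) = √(-548/1597 + 4*√15/3)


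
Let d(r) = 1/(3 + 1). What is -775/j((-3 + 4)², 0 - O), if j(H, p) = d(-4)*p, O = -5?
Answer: -620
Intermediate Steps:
d(r) = ¼ (d(r) = 1/4 = ¼)
j(H, p) = p/4
-775/j((-3 + 4)², 0 - O) = -775*4/(0 - 1*(-5)) = -775*4/(0 + 5) = -775/((¼)*5) = -775/5/4 = -775*⅘ = -620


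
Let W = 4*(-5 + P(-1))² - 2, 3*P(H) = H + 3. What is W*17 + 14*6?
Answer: 11942/9 ≈ 1326.9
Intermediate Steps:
P(H) = 1 + H/3 (P(H) = (H + 3)/3 = (3 + H)/3 = 1 + H/3)
W = 658/9 (W = 4*(-5 + (1 + (⅓)*(-1)))² - 2 = 4*(-5 + (1 - ⅓))² - 2 = 4*(-5 + ⅔)² - 2 = 4*(-13/3)² - 2 = 4*(169/9) - 2 = 676/9 - 2 = 658/9 ≈ 73.111)
W*17 + 14*6 = (658/9)*17 + 14*6 = 11186/9 + 84 = 11942/9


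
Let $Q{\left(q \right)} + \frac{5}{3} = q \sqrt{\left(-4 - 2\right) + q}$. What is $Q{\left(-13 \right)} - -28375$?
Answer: $\frac{85120}{3} - 13 i \sqrt{19} \approx 28373.0 - 56.666 i$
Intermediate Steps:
$Q{\left(q \right)} = - \frac{5}{3} + q \sqrt{-6 + q}$ ($Q{\left(q \right)} = - \frac{5}{3} + q \sqrt{\left(-4 - 2\right) + q} = - \frac{5}{3} + q \sqrt{-6 + q}$)
$Q{\left(-13 \right)} - -28375 = \left(- \frac{5}{3} - 13 \sqrt{-6 - 13}\right) - -28375 = \left(- \frac{5}{3} - 13 \sqrt{-19}\right) + 28375 = \left(- \frac{5}{3} - 13 i \sqrt{19}\right) + 28375 = \frac{85120}{3} - 13 i \sqrt{19}$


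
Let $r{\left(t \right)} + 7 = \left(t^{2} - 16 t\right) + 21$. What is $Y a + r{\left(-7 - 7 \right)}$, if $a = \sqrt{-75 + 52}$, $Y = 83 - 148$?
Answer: $434 - 65 i \sqrt{23} \approx 434.0 - 311.73 i$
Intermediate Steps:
$r{\left(t \right)} = 14 + t^{2} - 16 t$ ($r{\left(t \right)} = -7 + \left(\left(t^{2} - 16 t\right) + 21\right) = -7 + \left(21 + t^{2} - 16 t\right) = 14 + t^{2} - 16 t$)
$Y = -65$
$a = i \sqrt{23}$ ($a = \sqrt{-23} = i \sqrt{23} \approx 4.7958 i$)
$Y a + r{\left(-7 - 7 \right)} = - 65 i \sqrt{23} + \left(14 + \left(-7 - 7\right)^{2} - 16 \left(-7 - 7\right)\right) = - 65 i \sqrt{23} + \left(14 + \left(-14\right)^{2} - -224\right) = - 65 i \sqrt{23} + \left(14 + 196 + 224\right) = - 65 i \sqrt{23} + 434 = 434 - 65 i \sqrt{23}$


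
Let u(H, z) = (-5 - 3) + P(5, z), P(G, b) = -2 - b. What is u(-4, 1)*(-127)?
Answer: 1397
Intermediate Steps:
u(H, z) = -10 - z (u(H, z) = (-5 - 3) + (-2 - z) = -8 + (-2 - z) = -10 - z)
u(-4, 1)*(-127) = (-10 - 1*1)*(-127) = (-10 - 1)*(-127) = -11*(-127) = 1397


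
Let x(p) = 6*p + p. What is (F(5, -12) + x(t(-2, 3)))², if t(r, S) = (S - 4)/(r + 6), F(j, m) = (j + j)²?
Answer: 154449/16 ≈ 9653.1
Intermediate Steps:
F(j, m) = 4*j² (F(j, m) = (2*j)² = 4*j²)
t(r, S) = (-4 + S)/(6 + r)
x(p) = 7*p
(F(5, -12) + x(t(-2, 3)))² = (4*5² + 7*((-4 + 3)/(6 - 2)))² = (4*25 + 7*(-1/4))² = (100 + 7*((¼)*(-1)))² = (100 + 7*(-¼))² = (100 - 7/4)² = (393/4)² = 154449/16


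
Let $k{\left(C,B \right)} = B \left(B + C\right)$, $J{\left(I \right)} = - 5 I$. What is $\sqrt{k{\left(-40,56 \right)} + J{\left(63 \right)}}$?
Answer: $\sqrt{581} \approx 24.104$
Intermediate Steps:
$\sqrt{k{\left(-40,56 \right)} + J{\left(63 \right)}} = \sqrt{56 \left(56 - 40\right) - 315} = \sqrt{56 \cdot 16 - 315} = \sqrt{896 - 315} = \sqrt{581}$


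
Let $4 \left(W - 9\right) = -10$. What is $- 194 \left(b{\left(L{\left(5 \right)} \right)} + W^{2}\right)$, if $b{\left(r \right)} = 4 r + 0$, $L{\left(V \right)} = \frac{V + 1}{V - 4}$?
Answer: $- \frac{25705}{2} \approx -12853.0$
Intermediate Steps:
$W = \frac{13}{2}$ ($W = 9 + \frac{1}{4} \left(-10\right) = 9 - \frac{5}{2} = \frac{13}{2} \approx 6.5$)
$L{\left(V \right)} = \frac{1 + V}{-4 + V}$
$b{\left(r \right)} = 4 r$
$- 194 \left(b{\left(L{\left(5 \right)} \right)} + W^{2}\right) = - 194 \left(4 \frac{1 + 5}{-4 + 5} + \left(\frac{13}{2}\right)^{2}\right) = - 194 \left(4 \cdot 1^{-1} \cdot 6 + \frac{169}{4}\right) = - 194 \left(4 \cdot 1 \cdot 6 + \frac{169}{4}\right) = - 194 \left(4 \cdot 6 + \frac{169}{4}\right) = - 194 \left(24 + \frac{169}{4}\right) = \left(-194\right) \frac{265}{4} = - \frac{25705}{2}$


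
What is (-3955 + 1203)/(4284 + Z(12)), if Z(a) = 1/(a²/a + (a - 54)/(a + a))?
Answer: -3526/5489 ≈ -0.64238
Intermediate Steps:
Z(a) = 1/(a + (-54 + a)/(2*a)) (Z(a) = 1/(a + (-54 + a)/((2*a))) = 1/(a + (-54 + a)*(1/(2*a))) = 1/(a + (-54 + a)/(2*a)))
(-3955 + 1203)/(4284 + Z(12)) = (-3955 + 1203)/(4284 + 2*12/(-54 + 12 + 2*12²)) = -2752/(4284 + 2*12/(-54 + 12 + 2*144)) = -2752/(4284 + 2*12/(-54 + 12 + 288)) = -2752/(4284 + 2*12/246) = -2752/(4284 + 2*12*(1/246)) = -2752/(4284 + 4/41) = -2752/175648/41 = -2752*41/175648 = -3526/5489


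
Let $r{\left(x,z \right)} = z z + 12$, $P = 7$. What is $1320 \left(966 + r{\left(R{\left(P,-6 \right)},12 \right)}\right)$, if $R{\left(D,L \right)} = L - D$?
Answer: $1481040$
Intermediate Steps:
$r{\left(x,z \right)} = 12 + z^{2}$ ($r{\left(x,z \right)} = z^{2} + 12 = 12 + z^{2}$)
$1320 \left(966 + r{\left(R{\left(P,-6 \right)},12 \right)}\right) = 1320 \left(966 + \left(12 + 12^{2}\right)\right) = 1320 \left(966 + \left(12 + 144\right)\right) = 1320 \left(966 + 156\right) = 1320 \cdot 1122 = 1481040$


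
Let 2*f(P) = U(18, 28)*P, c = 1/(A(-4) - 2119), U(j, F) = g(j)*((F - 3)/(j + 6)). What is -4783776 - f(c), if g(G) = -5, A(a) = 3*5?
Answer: -483123105917/100992 ≈ -4.7838e+6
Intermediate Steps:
A(a) = 15
U(j, F) = -5*(-3 + F)/(6 + j) (U(j, F) = -5*(F - 3)/(j + 6) = -5*(-3 + F)/(6 + j))
c = -1/2104 (c = 1/(15 - 2119) = 1/(-2104) = -1/2104 ≈ -0.00047529)
f(P) = -125*P/48 (f(P) = ((5*(3 - 1*28)/(6 + 18))*P)/2 = ((5*(3 - 28)/24)*P)/2 = ((5*(1/24)*(-25))*P)/2 = (-125*P/24)/2 = -125*P/48)
-4783776 - f(c) = -4783776 - (-125)*(-1)/(48*2104) = -4783776 - 1*125/100992 = -4783776 - 125/100992 = -483123105917/100992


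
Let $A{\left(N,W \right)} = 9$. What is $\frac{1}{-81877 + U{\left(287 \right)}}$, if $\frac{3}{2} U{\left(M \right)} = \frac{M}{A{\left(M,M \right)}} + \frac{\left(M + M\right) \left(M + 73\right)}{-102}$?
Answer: $- \frac{459}{38191705} \approx -1.2018 \cdot 10^{-5}$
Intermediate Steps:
$U{\left(M \right)} = \frac{2 M}{27} - \frac{2 M \left(73 + M\right)}{153}$ ($U{\left(M \right)} = \frac{2 \left(\frac{M}{9} + \frac{\left(M + M\right) \left(M + 73\right)}{-102}\right)}{3} = \frac{2 \left(M \frac{1}{9} + 2 M \left(73 + M\right) \left(- \frac{1}{102}\right)\right)}{3} = \frac{2 \left(\frac{M}{9} + 2 M \left(73 + M\right) \left(- \frac{1}{102}\right)\right)}{3} = \frac{2 \left(\frac{M}{9} - \frac{M \left(73 + M\right)}{51}\right)}{3} = \frac{2 M}{27} - \frac{2 M \left(73 + M\right)}{153}$)
$\frac{1}{-81877 + U{\left(287 \right)}} = \frac{1}{-81877 - \frac{574 \left(202 + 3 \cdot 287\right)}{459}} = \frac{1}{-81877 - \frac{574 \left(202 + 861\right)}{459}} = \frac{1}{-81877 - \frac{574}{459} \cdot 1063} = \frac{1}{-81877 - \frac{610162}{459}} = \frac{1}{- \frac{38191705}{459}} = - \frac{459}{38191705}$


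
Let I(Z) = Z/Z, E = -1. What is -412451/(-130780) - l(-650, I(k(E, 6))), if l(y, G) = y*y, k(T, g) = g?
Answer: -4250318273/10060 ≈ -4.2250e+5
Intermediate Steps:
I(Z) = 1
l(y, G) = y²
-412451/(-130780) - l(-650, I(k(E, 6))) = -412451/(-130780) - 1*(-650)² = -412451*(-1/130780) - 1*422500 = 31727/10060 - 422500 = -4250318273/10060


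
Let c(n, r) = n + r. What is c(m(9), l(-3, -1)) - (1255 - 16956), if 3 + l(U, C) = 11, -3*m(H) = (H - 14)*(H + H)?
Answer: 15739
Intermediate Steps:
m(H) = -2*H*(-14 + H)/3 (m(H) = -(H - 14)*(H + H)/3 = -(-14 + H)*2*H/3 = -2*H*(-14 + H)/3)
l(U, C) = 8 (l(U, C) = -3 + 11 = 8)
c(m(9), l(-3, -1)) - (1255 - 16956) = ((⅔)*9*(14 - 1*9) + 8) - (1255 - 16956) = ((⅔)*9*(14 - 9) + 8) - 1*(-15701) = ((⅔)*9*5 + 8) + 15701 = (30 + 8) + 15701 = 38 + 15701 = 15739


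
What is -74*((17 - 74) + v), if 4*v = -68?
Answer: 5476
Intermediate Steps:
v = -17 (v = (¼)*(-68) = -17)
-74*((17 - 74) + v) = -74*((17 - 74) - 17) = -74*(-57 - 17) = -74*(-74) = 5476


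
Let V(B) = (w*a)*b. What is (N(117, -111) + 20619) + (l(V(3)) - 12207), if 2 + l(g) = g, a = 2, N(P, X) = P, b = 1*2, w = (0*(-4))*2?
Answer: 8527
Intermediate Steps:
w = 0 (w = 0*2 = 0)
b = 2
V(B) = 0 (V(B) = (0*2)*2 = 0*2 = 0)
l(g) = -2 + g
(N(117, -111) + 20619) + (l(V(3)) - 12207) = (117 + 20619) + ((-2 + 0) - 12207) = 20736 + (-2 - 12207) = 20736 - 12209 = 8527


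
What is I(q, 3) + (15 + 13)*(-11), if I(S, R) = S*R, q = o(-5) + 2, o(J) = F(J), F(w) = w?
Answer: -317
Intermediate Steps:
o(J) = J
q = -3 (q = -5 + 2 = -3)
I(S, R) = R*S
I(q, 3) + (15 + 13)*(-11) = 3*(-3) + (15 + 13)*(-11) = -9 + 28*(-11) = -9 - 308 = -317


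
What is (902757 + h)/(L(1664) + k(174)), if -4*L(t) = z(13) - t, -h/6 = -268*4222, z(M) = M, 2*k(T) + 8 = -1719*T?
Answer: -10255644/198859 ≈ -51.572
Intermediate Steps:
k(T) = -4 - 1719*T/2 (k(T) = -4 + (-1719*T)/2 = -4 - 1719*T/2)
h = 6788976 (h = -(-1608)*4222 = -6*(-1131496) = 6788976)
L(t) = -13/4 + t/4 (L(t) = -(13 - t)/4 = -13/4 + t/4)
(902757 + h)/(L(1664) + k(174)) = (902757 + 6788976)/((-13/4 + (1/4)*1664) + (-4 - 1719/2*174)) = 7691733/((-13/4 + 416) + (-4 - 149553)) = 7691733/(1651/4 - 149557) = 7691733/(-596577/4) = 7691733*(-4/596577) = -10255644/198859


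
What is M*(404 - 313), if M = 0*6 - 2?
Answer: -182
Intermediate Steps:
M = -2 (M = 0 - 2 = -2)
M*(404 - 313) = -2*(404 - 313) = -2*91 = -182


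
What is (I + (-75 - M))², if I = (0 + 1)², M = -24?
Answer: 2500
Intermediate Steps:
I = 1 (I = 1² = 1)
(I + (-75 - M))² = (1 + (-75 - 1*(-24)))² = (1 + (-75 + 24))² = (1 - 51)² = (-50)² = 2500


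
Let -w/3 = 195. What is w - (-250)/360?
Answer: -21035/36 ≈ -584.31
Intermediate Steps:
w = -585 (w = -3*195 = -585)
w - (-250)/360 = -585 - (-250)/360 = -585 - 1*(-25/36) = -585 + 25/36 = -21035/36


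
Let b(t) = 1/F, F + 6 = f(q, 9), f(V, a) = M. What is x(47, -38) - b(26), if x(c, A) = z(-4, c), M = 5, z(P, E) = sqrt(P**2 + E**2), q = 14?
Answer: 1 + 5*sqrt(89) ≈ 48.170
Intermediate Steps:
z(P, E) = sqrt(E**2 + P**2)
f(V, a) = 5
F = -1 (F = -6 + 5 = -1)
b(t) = -1 (b(t) = 1/(-1) = -1)
x(c, A) = sqrt(16 + c**2) (x(c, A) = sqrt(c**2 + (-4)**2) = sqrt(c**2 + 16) = sqrt(16 + c**2))
x(47, -38) - b(26) = sqrt(16 + 47**2) - 1*(-1) = sqrt(16 + 2209) + 1 = sqrt(2225) + 1 = 5*sqrt(89) + 1 = 1 + 5*sqrt(89)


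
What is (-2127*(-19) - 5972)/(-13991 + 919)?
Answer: -34441/13072 ≈ -2.6347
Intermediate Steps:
(-2127*(-19) - 5972)/(-13991 + 919) = (40413 - 5972)/(-13072) = 34441*(-1/13072) = -34441/13072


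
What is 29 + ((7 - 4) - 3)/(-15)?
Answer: 29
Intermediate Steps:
29 + ((7 - 4) - 3)/(-15) = 29 - (3 - 3)/15 = 29 - 1/15*0 = 29 + 0 = 29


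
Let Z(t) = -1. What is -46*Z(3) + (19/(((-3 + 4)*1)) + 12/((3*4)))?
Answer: 66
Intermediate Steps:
-46*Z(3) + (19/(((-3 + 4)*1)) + 12/((3*4))) = -46*(-1) + (19/(((-3 + 4)*1)) + 12/((3*4))) = 46 + (19/((1*1)) + 12/12) = 46 + (19/1 + 12*(1/12)) = 46 + (19*1 + 1) = 46 + (19 + 1) = 46 + 20 = 66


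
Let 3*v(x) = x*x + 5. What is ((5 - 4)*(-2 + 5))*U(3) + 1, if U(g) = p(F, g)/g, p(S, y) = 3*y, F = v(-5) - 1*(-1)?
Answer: 10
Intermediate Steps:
v(x) = 5/3 + x**2/3 (v(x) = (x*x + 5)/3 = (x**2 + 5)/3 = (5 + x**2)/3 = 5/3 + x**2/3)
F = 11 (F = (5/3 + (1/3)*(-5)**2) - 1*(-1) = (5/3 + (1/3)*25) + 1 = (5/3 + 25/3) + 1 = 10 + 1 = 11)
U(g) = 3 (U(g) = (3*g)/g = 3)
((5 - 4)*(-2 + 5))*U(3) + 1 = ((5 - 4)*(-2 + 5))*3 + 1 = (1*3)*3 + 1 = 3*3 + 1 = 9 + 1 = 10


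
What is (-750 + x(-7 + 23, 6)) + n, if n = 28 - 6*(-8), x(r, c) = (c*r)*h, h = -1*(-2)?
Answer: -482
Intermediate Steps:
h = 2
x(r, c) = 2*c*r (x(r, c) = (c*r)*2 = 2*c*r)
n = 76 (n = 28 + 48 = 76)
(-750 + x(-7 + 23, 6)) + n = (-750 + 2*6*(-7 + 23)) + 76 = (-750 + 2*6*16) + 76 = (-750 + 192) + 76 = -558 + 76 = -482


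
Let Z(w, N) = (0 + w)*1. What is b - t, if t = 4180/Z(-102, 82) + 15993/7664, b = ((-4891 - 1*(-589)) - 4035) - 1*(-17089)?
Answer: 3436043845/390864 ≈ 8790.9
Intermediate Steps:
Z(w, N) = w (Z(w, N) = w*1 = w)
b = 8752 (b = ((-4891 + 589) - 4035) + 17089 = (-4302 - 4035) + 17089 = -8337 + 17089 = 8752)
t = -15202117/390864 (t = 4180/(-102) + 15993/7664 = 4180*(-1/102) + 15993*(1/7664) = -2090/51 + 15993/7664 = -15202117/390864 ≈ -38.894)
b - t = 8752 - 1*(-15202117/390864) = 8752 + 15202117/390864 = 3436043845/390864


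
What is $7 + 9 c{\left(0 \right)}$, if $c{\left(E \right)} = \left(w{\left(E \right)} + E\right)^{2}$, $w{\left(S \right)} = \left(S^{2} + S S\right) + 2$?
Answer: $43$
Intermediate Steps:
$w{\left(S \right)} = 2 + 2 S^{2}$ ($w{\left(S \right)} = \left(S^{2} + S^{2}\right) + 2 = 2 S^{2} + 2 = 2 + 2 S^{2}$)
$c{\left(E \right)} = \left(2 + E + 2 E^{2}\right)^{2}$ ($c{\left(E \right)} = \left(\left(2 + 2 E^{2}\right) + E\right)^{2} = \left(2 + E + 2 E^{2}\right)^{2}$)
$7 + 9 c{\left(0 \right)} = 7 + 9 \left(2 + 0 + 2 \cdot 0^{2}\right)^{2} = 7 + 9 \left(2 + 0 + 2 \cdot 0\right)^{2} = 7 + 9 \left(2 + 0 + 0\right)^{2} = 7 + 9 \cdot 2^{2} = 7 + 9 \cdot 4 = 7 + 36 = 43$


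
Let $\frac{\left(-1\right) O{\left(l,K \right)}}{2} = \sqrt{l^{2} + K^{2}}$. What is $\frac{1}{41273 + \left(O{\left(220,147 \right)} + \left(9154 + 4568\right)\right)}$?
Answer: $\frac{54995}{3024169989} + \frac{2 \sqrt{70009}}{3024169989} \approx 1.836 \cdot 10^{-5}$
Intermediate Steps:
$O{\left(l,K \right)} = - 2 \sqrt{K^{2} + l^{2}}$ ($O{\left(l,K \right)} = - 2 \sqrt{l^{2} + K^{2}} = - 2 \sqrt{K^{2} + l^{2}}$)
$\frac{1}{41273 + \left(O{\left(220,147 \right)} + \left(9154 + 4568\right)\right)} = \frac{1}{41273 + \left(- 2 \sqrt{147^{2} + 220^{2}} + \left(9154 + 4568\right)\right)} = \frac{1}{41273 + \left(- 2 \sqrt{21609 + 48400} + 13722\right)} = \frac{1}{41273 + \left(- 2 \sqrt{70009} + 13722\right)} = \frac{1}{41273 + \left(13722 - 2 \sqrt{70009}\right)} = \frac{1}{54995 - 2 \sqrt{70009}}$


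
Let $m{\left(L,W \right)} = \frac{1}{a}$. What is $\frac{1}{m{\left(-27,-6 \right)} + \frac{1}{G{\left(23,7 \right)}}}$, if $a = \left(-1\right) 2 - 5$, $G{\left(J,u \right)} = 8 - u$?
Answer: $\frac{7}{6} \approx 1.1667$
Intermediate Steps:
$a = -7$ ($a = -2 - 5 = -7$)
$m{\left(L,W \right)} = - \frac{1}{7}$ ($m{\left(L,W \right)} = \frac{1}{-7} = - \frac{1}{7}$)
$\frac{1}{m{\left(-27,-6 \right)} + \frac{1}{G{\left(23,7 \right)}}} = \frac{1}{- \frac{1}{7} + \frac{1}{8 - 7}} = \frac{1}{- \frac{1}{7} + 1^{-1}} = \frac{1}{- \frac{1}{7} + 1} = \frac{1}{\frac{6}{7}} = \frac{7}{6}$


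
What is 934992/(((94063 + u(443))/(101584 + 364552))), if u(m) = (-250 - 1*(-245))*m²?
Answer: -217916715456/443591 ≈ -4.9126e+5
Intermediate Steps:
u(m) = -5*m² (u(m) = (-250 + 245)*m² = -5*m²)
934992/(((94063 + u(443))/(101584 + 364552))) = 934992/(((94063 - 5*443²)/(101584 + 364552))) = 934992/(((94063 - 5*196249)/466136)) = 934992/(((94063 - 981245)*(1/466136))) = 934992/((-887182*1/466136)) = 934992/(-443591/233068) = 934992*(-233068/443591) = -217916715456/443591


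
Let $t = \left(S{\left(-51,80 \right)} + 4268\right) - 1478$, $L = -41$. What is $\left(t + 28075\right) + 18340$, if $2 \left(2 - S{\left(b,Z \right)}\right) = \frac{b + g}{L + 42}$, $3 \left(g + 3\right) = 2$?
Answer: $\frac{147701}{3} \approx 49234.0$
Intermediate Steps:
$g = - \frac{7}{3}$ ($g = -3 + \frac{1}{3} \cdot 2 = -3 + \frac{2}{3} = - \frac{7}{3} \approx -2.3333$)
$S{\left(b,Z \right)} = \frac{19}{6} - \frac{b}{2}$ ($S{\left(b,Z \right)} = 2 - \frac{\left(b - \frac{7}{3}\right) \frac{1}{-41 + 42}}{2} = 2 - \frac{\left(- \frac{7}{3} + b\right) 1^{-1}}{2} = 2 - \frac{\left(- \frac{7}{3} + b\right) 1}{2} = 2 - \frac{- \frac{7}{3} + b}{2} = 2 - \left(- \frac{7}{6} + \frac{b}{2}\right) = \frac{19}{6} - \frac{b}{2}$)
$t = \frac{8456}{3}$ ($t = \left(\left(\frac{19}{6} - - \frac{51}{2}\right) + 4268\right) - 1478 = \left(\left(\frac{19}{6} + \frac{51}{2}\right) + 4268\right) - 1478 = \left(\frac{86}{3} + 4268\right) - 1478 = \frac{12890}{3} - 1478 = \frac{8456}{3} \approx 2818.7$)
$\left(t + 28075\right) + 18340 = \left(\frac{8456}{3} + 28075\right) + 18340 = \frac{92681}{3} + 18340 = \frac{147701}{3}$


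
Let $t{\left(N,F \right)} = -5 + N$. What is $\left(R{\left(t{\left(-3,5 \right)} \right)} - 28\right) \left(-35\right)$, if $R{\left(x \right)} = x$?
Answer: $1260$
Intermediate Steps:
$\left(R{\left(t{\left(-3,5 \right)} \right)} - 28\right) \left(-35\right) = \left(\left(-5 - 3\right) - 28\right) \left(-35\right) = \left(-8 - 28\right) \left(-35\right) = \left(-36\right) \left(-35\right) = 1260$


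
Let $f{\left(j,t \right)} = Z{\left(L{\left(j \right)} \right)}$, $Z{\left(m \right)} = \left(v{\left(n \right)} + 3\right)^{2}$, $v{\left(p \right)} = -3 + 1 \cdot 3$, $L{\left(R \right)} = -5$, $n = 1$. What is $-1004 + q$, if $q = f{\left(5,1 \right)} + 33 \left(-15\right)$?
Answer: $-1490$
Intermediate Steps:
$v{\left(p \right)} = 0$ ($v{\left(p \right)} = -3 + 3 = 0$)
$Z{\left(m \right)} = 9$ ($Z{\left(m \right)} = \left(0 + 3\right)^{2} = 3^{2} = 9$)
$f{\left(j,t \right)} = 9$
$q = -486$ ($q = 9 + 33 \left(-15\right) = 9 - 495 = -486$)
$-1004 + q = -1004 - 486 = -1490$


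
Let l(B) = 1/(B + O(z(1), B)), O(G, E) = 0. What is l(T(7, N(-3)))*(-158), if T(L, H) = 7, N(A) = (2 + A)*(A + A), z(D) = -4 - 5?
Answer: -158/7 ≈ -22.571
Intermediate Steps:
z(D) = -9
N(A) = 2*A*(2 + A) (N(A) = (2 + A)*(2*A) = 2*A*(2 + A))
l(B) = 1/B (l(B) = 1/(B + 0) = 1/B)
l(T(7, N(-3)))*(-158) = -158/7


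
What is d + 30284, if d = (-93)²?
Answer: 38933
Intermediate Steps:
d = 8649
d + 30284 = 8649 + 30284 = 38933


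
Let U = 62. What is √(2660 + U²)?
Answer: 2*√1626 ≈ 80.647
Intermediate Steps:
√(2660 + U²) = √(2660 + 62²) = √(2660 + 3844) = √6504 = 2*√1626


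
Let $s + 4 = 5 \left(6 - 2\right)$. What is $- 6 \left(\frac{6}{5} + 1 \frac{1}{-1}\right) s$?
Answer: $- \frac{96}{5} \approx -19.2$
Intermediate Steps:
$s = 16$ ($s = -4 + 5 \left(6 - 2\right) = -4 + 5 \cdot 4 = -4 + 20 = 16$)
$- 6 \left(\frac{6}{5} + 1 \frac{1}{-1}\right) s = - 6 \left(\frac{6}{5} + 1 \frac{1}{-1}\right) 16 = - 6 \left(6 \cdot \frac{1}{5} + 1 \left(-1\right)\right) 16 = - 6 \left(\frac{6}{5} - 1\right) 16 = \left(-6\right) \frac{1}{5} \cdot 16 = \left(- \frac{6}{5}\right) 16 = - \frac{96}{5}$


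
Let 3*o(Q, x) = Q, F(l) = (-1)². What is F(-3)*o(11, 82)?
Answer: 11/3 ≈ 3.6667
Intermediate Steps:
F(l) = 1
o(Q, x) = Q/3
F(-3)*o(11, 82) = 1*((⅓)*11) = 1*(11/3) = 11/3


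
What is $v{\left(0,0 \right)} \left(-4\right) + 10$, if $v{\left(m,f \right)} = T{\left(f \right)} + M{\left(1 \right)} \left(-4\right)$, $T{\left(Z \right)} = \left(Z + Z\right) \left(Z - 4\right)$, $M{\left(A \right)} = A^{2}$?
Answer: $26$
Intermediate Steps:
$T{\left(Z \right)} = 2 Z \left(-4 + Z\right)$
$v{\left(m,f \right)} = -4 + 2 f \left(-4 + f\right)$ ($v{\left(m,f \right)} = 2 f \left(-4 + f\right) + 1^{2} \left(-4\right) = 2 f \left(-4 + f\right) + 1 \left(-4\right) = 2 f \left(-4 + f\right) - 4 = -4 + 2 f \left(-4 + f\right)$)
$v{\left(0,0 \right)} \left(-4\right) + 10 = \left(-4 + 2 \cdot 0 \left(-4 + 0\right)\right) \left(-4\right) + 10 = \left(-4 + 2 \cdot 0 \left(-4\right)\right) \left(-4\right) + 10 = \left(-4 + 0\right) \left(-4\right) + 10 = \left(-4\right) \left(-4\right) + 10 = 16 + 10 = 26$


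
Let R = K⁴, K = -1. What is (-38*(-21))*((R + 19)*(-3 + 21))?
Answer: 287280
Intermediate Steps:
R = 1 (R = (-1)⁴ = 1)
(-38*(-21))*((R + 19)*(-3 + 21)) = (-38*(-21))*((1 + 19)*(-3 + 21)) = 798*(20*18) = 798*360 = 287280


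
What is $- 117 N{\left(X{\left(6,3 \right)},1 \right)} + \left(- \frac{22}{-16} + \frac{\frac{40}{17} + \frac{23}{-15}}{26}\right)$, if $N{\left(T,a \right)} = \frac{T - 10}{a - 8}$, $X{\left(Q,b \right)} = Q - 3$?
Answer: $- \frac{3065539}{26520} \approx -115.59$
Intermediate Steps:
$X{\left(Q,b \right)} = -3 + Q$ ($X{\left(Q,b \right)} = Q - 3 = -3 + Q$)
$N{\left(T,a \right)} = \frac{-10 + T}{-8 + a}$
$- 117 N{\left(X{\left(6,3 \right)},1 \right)} + \left(- \frac{22}{-16} + \frac{\frac{40}{17} + \frac{23}{-15}}{26}\right) = - 117 \frac{-10 + \left(-3 + 6\right)}{-8 + 1} + \left(- \frac{22}{-16} + \frac{\frac{40}{17} + \frac{23}{-15}}{26}\right) = - 117 \frac{-10 + 3}{-7} + \left(\left(-22\right) \left(- \frac{1}{16}\right) + \left(40 \cdot \frac{1}{17} + 23 \left(- \frac{1}{15}\right)\right) \frac{1}{26}\right) = - 117 \left(\left(- \frac{1}{7}\right) \left(-7\right)\right) + \left(\frac{11}{8} + \left(\frac{40}{17} - \frac{23}{15}\right) \frac{1}{26}\right) = \left(-117\right) 1 + \left(\frac{11}{8} + \frac{209}{255} \cdot \frac{1}{26}\right) = -117 + \left(\frac{11}{8} + \frac{209}{6630}\right) = -117 + \frac{37301}{26520} = - \frac{3065539}{26520}$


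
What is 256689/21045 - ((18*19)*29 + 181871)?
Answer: -1345314272/7015 ≈ -1.9178e+5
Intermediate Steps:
256689/21045 - ((18*19)*29 + 181871) = 256689*(1/21045) - (342*29 + 181871) = 85563/7015 - (9918 + 181871) = 85563/7015 - 1*191789 = 85563/7015 - 191789 = -1345314272/7015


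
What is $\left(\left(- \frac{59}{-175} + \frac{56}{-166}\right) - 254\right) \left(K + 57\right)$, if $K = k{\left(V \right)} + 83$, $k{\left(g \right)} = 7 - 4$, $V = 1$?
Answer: $- \frac{527577479}{14525} \approx -36322.0$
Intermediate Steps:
$k{\left(g \right)} = 3$
$K = 86$ ($K = 3 + 83 = 86$)
$\left(\left(- \frac{59}{-175} + \frac{56}{-166}\right) - 254\right) \left(K + 57\right) = \left(\left(- \frac{59}{-175} + \frac{56}{-166}\right) - 254\right) \left(86 + 57\right) = \left(\left(\left(-59\right) \left(- \frac{1}{175}\right) + 56 \left(- \frac{1}{166}\right)\right) - 254\right) 143 = \left(\left(\frac{59}{175} - \frac{28}{83}\right) - 254\right) 143 = \left(- \frac{3}{14525} - 254\right) 143 = \left(- \frac{3689353}{14525}\right) 143 = - \frac{527577479}{14525}$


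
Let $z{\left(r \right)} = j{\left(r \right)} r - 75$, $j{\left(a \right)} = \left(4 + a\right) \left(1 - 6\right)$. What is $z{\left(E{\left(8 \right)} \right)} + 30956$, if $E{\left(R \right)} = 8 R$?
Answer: $9121$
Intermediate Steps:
$j{\left(a \right)} = -20 - 5 a$ ($j{\left(a \right)} = \left(4 + a\right) \left(-5\right) = -20 - 5 a$)
$z{\left(r \right)} = -75 + r \left(-20 - 5 r\right)$ ($z{\left(r \right)} = \left(-20 - 5 r\right) r - 75 = r \left(-20 - 5 r\right) - 75 = -75 + r \left(-20 - 5 r\right)$)
$z{\left(E{\left(8 \right)} \right)} + 30956 = \left(-75 - 5 \cdot 8 \cdot 8 \left(4 + 8 \cdot 8\right)\right) + 30956 = \left(-75 - 320 \left(4 + 64\right)\right) + 30956 = \left(-75 - 320 \cdot 68\right) + 30956 = \left(-75 - 21760\right) + 30956 = -21835 + 30956 = 9121$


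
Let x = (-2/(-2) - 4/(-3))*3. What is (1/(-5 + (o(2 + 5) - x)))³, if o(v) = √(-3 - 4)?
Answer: -1/(12 - I*√7)³ ≈ -0.0004287 - 0.00032659*I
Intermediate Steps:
o(v) = I*√7 (o(v) = √(-7) = I*√7)
x = 7 (x = (-2*(-½) - 4*(-⅓))*3 = (1 + 4/3)*3 = (7/3)*3 = 7)
(1/(-5 + (o(2 + 5) - x)))³ = (1/(-5 + (I*√7 - 1*7)))³ = (1/(-5 + (I*√7 - 7)))³ = (1/(-5 + (-7 + I*√7)))³ = (1/(-12 + I*√7))³ = (-12 + I*√7)⁻³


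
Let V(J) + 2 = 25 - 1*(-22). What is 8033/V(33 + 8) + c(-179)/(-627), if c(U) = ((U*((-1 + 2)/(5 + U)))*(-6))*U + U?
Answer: 48285263/272745 ≈ 177.03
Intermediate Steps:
V(J) = 45 (V(J) = -2 + (25 - 1*(-22)) = -2 + (25 + 22) = -2 + 47 = 45)
c(U) = U - 6*U**2/(5 + U) (c(U) = ((U*(1/(5 + U)))*(-6))*U + U = ((U/(5 + U))*(-6))*U + U = (-6*U/(5 + U))*U + U = -6*U**2/(5 + U) + U = U - 6*U**2/(5 + U))
8033/V(33 + 8) + c(-179)/(-627) = 8033/45 + (5*(-179)*(1 - 1*(-179))/(5 - 179))/(-627) = 8033*(1/45) + (5*(-179)*(1 + 179)/(-174))*(-1/627) = 8033/45 + (5*(-179)*(-1/174)*180)*(-1/627) = 8033/45 + (26850/29)*(-1/627) = 8033/45 - 8950/6061 = 48285263/272745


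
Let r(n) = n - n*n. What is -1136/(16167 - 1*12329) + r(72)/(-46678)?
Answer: -8351588/44787541 ≈ -0.18647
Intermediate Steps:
r(n) = n - n**2
-1136/(16167 - 1*12329) + r(72)/(-46678) = -1136/(16167 - 1*12329) + (72*(1 - 1*72))/(-46678) = -1136/(16167 - 12329) + (72*(1 - 72))*(-1/46678) = -1136/3838 + (72*(-71))*(-1/46678) = -1136*1/3838 - 5112*(-1/46678) = -568/1919 + 2556/23339 = -8351588/44787541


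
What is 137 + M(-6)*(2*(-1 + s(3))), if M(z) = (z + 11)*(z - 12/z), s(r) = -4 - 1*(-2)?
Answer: 257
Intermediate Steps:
s(r) = -2 (s(r) = -4 + 2 = -2)
M(z) = (11 + z)*(z - 12/z)
137 + M(-6)*(2*(-1 + s(3))) = 137 + (-12 + (-6)² - 132/(-6) + 11*(-6))*(2*(-1 - 2)) = 137 + (-12 + 36 - 132*(-⅙) - 66)*(2*(-3)) = 137 + (-12 + 36 + 22 - 66)*(-6) = 137 - 20*(-6) = 137 + 120 = 257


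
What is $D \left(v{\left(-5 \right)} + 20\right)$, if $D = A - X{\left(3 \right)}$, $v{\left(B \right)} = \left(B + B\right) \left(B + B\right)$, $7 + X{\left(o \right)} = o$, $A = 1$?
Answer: $600$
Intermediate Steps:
$X{\left(o \right)} = -7 + o$
$v{\left(B \right)} = 4 B^{2}$ ($v{\left(B \right)} = 2 B 2 B = 4 B^{2}$)
$D = 5$ ($D = 1 - \left(-7 + 3\right) = 1 - -4 = 1 + 4 = 5$)
$D \left(v{\left(-5 \right)} + 20\right) = 5 \left(4 \left(-5\right)^{2} + 20\right) = 5 \left(4 \cdot 25 + 20\right) = 5 \left(100 + 20\right) = 5 \cdot 120 = 600$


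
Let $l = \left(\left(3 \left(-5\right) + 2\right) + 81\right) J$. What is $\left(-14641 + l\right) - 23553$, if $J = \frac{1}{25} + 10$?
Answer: $- \frac{937782}{25} \approx -37511.0$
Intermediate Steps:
$J = \frac{251}{25}$ ($J = \frac{1}{25} + 10 = \frac{251}{25} \approx 10.04$)
$l = \frac{17068}{25}$ ($l = \left(\left(3 \left(-5\right) + 2\right) + 81\right) \frac{251}{25} = \left(\left(-15 + 2\right) + 81\right) \frac{251}{25} = \left(-13 + 81\right) \frac{251}{25} = 68 \cdot \frac{251}{25} = \frac{17068}{25} \approx 682.72$)
$\left(-14641 + l\right) - 23553 = \left(-14641 + \frac{17068}{25}\right) - 23553 = - \frac{348957}{25} - 23553 = - \frac{937782}{25}$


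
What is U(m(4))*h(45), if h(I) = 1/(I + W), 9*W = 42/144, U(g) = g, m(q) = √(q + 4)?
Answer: 432*√2/9727 ≈ 0.062809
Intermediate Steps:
m(q) = √(4 + q)
W = 7/216 (W = (42/144)/9 = (42*(1/144))/9 = (⅑)*(7/24) = 7/216 ≈ 0.032407)
h(I) = 1/(7/216 + I) (h(I) = 1/(I + 7/216) = 1/(7/216 + I))
U(m(4))*h(45) = √(4 + 4)*(216/(7 + 216*45)) = √8*(216/(7 + 9720)) = (2*√2)*(216/9727) = 432*√2/9727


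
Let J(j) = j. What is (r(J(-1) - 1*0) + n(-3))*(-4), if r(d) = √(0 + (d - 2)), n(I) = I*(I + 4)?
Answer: 12 - 4*I*√3 ≈ 12.0 - 6.9282*I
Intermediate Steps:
n(I) = I*(4 + I)
r(d) = √(-2 + d) (r(d) = √(0 + (-2 + d)) = √(-2 + d))
(r(J(-1) - 1*0) + n(-3))*(-4) = (√(-2 + (-1 - 1*0)) - 3*(4 - 3))*(-4) = (√(-2 + (-1 + 0)) - 3*1)*(-4) = (√(-2 - 1) - 3)*(-4) = (√(-3) - 3)*(-4) = (I*√3 - 3)*(-4) = (-3 + I*√3)*(-4) = 12 - 4*I*√3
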